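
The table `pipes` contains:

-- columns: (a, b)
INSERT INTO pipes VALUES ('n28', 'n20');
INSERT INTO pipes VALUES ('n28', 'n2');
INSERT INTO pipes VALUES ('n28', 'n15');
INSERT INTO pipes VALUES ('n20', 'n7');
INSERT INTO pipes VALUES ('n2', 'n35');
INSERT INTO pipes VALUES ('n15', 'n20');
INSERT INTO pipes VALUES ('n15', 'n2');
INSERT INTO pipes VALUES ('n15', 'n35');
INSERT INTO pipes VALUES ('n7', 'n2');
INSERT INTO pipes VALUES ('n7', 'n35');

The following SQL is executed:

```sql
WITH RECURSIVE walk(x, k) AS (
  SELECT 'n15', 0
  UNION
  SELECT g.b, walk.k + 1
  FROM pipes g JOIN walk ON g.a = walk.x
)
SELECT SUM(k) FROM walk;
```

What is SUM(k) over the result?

Base: (n15, k=0).
Iteration 1: edges from {n15} -> (n2, k=1), (n20, k=1), (n35, k=1).
Iteration 2: edges from {n2,n20,n35} -> (n35, k=2), (n7, k=2).
Iteration 3: edges from {n35,n7} -> (n2, k=3), (n35, k=3).
Iteration 4: edges from {n2,n35} -> (n35, k=4).
Iteration 5: no outgoing edges from {n35}; recursion stops.
SUM(k) = 0 + 1 + 1 + 1 + 2 + 2 + 3 + 3 + 4 = 17.

17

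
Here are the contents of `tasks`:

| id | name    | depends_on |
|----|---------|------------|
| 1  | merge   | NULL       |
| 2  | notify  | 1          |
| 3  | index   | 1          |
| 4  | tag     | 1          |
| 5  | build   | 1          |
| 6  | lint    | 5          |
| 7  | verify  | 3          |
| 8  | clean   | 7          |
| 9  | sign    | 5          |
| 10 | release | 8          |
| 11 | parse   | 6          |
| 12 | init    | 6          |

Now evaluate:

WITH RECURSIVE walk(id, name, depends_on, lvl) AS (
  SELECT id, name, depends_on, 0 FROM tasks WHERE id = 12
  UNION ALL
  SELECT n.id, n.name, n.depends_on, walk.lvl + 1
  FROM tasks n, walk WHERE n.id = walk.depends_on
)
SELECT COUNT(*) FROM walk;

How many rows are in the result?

Base: id=12 (init), depends_on=6, lvl 0.
Iteration 1: join on id=6 -> lint (id 6, depends_on=5, lvl 1).
Iteration 2: join on id=5 -> build (id 5, depends_on=1, lvl 2).
Iteration 3: join on id=1 -> merge (id 1, depends_on=NULL, lvl 3).
Iteration 4: depends_on is NULL; no match; recursion stops.
Total rows emitted: 4.

4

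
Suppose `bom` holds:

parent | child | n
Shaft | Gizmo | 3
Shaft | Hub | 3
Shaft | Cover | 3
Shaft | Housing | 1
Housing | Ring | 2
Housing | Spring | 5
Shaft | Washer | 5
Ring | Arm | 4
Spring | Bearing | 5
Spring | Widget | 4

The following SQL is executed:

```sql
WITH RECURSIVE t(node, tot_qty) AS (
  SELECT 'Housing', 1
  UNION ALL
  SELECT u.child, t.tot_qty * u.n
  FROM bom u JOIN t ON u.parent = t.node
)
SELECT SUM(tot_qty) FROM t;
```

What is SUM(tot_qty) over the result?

61

Base: (Housing, tot_qty=1).
Iteration 1: components of {Housing} -> Ring = 1*2 = 2, Spring = 1*5 = 5.
Iteration 2: components of {Ring,Spring} -> Arm = 2*4 = 8, Bearing = 5*5 = 25, Widget = 5*4 = 20.
Iteration 3: no further components; recursion stops.
SUM(tot_qty) = 1 + 2 + 5 + 8 + 25 + 20 = 61.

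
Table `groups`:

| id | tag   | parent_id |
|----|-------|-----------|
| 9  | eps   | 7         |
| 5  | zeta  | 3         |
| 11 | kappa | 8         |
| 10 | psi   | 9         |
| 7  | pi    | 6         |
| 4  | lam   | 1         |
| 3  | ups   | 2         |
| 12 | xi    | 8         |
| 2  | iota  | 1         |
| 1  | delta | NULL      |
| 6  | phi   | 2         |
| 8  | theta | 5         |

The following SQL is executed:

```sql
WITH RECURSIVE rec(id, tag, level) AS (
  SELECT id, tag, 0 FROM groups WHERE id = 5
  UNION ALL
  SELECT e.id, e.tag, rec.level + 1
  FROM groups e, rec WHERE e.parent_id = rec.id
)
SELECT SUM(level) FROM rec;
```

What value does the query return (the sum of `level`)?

Base: id=5 (zeta) at level 0.
Iteration 1: rows with parent_id in {5} -> theta (id 8, level 1).
Iteration 2: rows with parent_id in {8} -> kappa (id 11, level 2), xi (id 12, level 2).
Iteration 3: no rows with parent_id in {11,12}; recursion stops.
SUM(level) = 0 + 1 + 2 + 2 = 5.

5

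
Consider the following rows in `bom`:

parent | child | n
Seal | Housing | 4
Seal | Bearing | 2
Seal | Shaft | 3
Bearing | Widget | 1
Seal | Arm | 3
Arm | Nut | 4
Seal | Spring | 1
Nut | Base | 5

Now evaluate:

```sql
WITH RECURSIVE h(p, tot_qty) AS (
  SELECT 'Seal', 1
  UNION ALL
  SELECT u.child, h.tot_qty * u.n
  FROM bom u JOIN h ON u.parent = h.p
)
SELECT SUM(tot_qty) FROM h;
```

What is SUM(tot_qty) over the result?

Base: (Seal, tot_qty=1).
Iteration 1: components of {Seal} -> Arm = 1*3 = 3, Bearing = 1*2 = 2, Housing = 1*4 = 4, Shaft = 1*3 = 3, Spring = 1*1 = 1.
Iteration 2: components of {Arm,Bearing,Housing,Shaft,Spring} -> Nut = 3*4 = 12, Widget = 2*1 = 2.
Iteration 3: components of {Nut,Widget} -> Base = 12*5 = 60.
Iteration 4: no further components; recursion stops.
SUM(tot_qty) = 1 + 4 + 2 + 3 + 3 + 1 + 2 + 12 + 60 = 88.

88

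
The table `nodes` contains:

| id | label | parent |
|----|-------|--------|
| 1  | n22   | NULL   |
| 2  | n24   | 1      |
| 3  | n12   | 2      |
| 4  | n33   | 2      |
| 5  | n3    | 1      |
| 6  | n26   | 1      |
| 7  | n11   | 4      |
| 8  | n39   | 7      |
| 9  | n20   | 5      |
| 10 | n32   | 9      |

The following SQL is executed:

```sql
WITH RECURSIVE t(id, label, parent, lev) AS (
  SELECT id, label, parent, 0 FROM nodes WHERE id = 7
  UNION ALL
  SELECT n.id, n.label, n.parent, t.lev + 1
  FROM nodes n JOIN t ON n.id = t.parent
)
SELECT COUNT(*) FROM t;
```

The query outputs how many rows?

Base: id=7 (n11), parent=4, lev 0.
Iteration 1: join on id=4 -> n33 (id 4, parent=2, lev 1).
Iteration 2: join on id=2 -> n24 (id 2, parent=1, lev 2).
Iteration 3: join on id=1 -> n22 (id 1, parent=NULL, lev 3).
Iteration 4: parent is NULL; no match; recursion stops.
Total rows emitted: 4.

4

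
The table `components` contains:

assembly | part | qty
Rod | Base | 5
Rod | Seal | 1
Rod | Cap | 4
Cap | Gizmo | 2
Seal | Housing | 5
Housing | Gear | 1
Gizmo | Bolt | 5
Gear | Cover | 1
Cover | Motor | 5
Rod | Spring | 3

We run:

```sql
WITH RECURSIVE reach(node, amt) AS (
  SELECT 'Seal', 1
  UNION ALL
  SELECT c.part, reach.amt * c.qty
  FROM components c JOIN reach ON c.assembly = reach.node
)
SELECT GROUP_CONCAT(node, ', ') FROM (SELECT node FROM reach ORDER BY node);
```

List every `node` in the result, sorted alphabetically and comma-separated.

Cover, Gear, Housing, Motor, Seal

Base: (Seal, amt=1).
Iteration 1: components of {Seal} -> Housing = 1*5 = 5.
Iteration 2: components of {Housing} -> Gear = 5*1 = 5.
Iteration 3: components of {Gear} -> Cover = 5*1 = 5.
Iteration 4: components of {Cover} -> Motor = 5*5 = 25.
Iteration 5: no further components; recursion stops.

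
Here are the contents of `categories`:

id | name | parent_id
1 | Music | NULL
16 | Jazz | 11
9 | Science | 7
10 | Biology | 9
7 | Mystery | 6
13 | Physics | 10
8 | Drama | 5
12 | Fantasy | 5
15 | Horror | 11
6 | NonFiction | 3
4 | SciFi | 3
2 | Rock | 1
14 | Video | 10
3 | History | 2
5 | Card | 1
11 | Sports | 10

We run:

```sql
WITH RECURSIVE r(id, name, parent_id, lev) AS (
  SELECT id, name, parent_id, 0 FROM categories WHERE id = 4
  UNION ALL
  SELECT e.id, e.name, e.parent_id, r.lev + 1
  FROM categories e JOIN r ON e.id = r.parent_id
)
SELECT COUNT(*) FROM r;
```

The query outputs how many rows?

Base: id=4 (SciFi), parent_id=3, lev 0.
Iteration 1: join on id=3 -> History (id 3, parent_id=2, lev 1).
Iteration 2: join on id=2 -> Rock (id 2, parent_id=1, lev 2).
Iteration 3: join on id=1 -> Music (id 1, parent_id=NULL, lev 3).
Iteration 4: parent_id is NULL; no match; recursion stops.
Total rows emitted: 4.

4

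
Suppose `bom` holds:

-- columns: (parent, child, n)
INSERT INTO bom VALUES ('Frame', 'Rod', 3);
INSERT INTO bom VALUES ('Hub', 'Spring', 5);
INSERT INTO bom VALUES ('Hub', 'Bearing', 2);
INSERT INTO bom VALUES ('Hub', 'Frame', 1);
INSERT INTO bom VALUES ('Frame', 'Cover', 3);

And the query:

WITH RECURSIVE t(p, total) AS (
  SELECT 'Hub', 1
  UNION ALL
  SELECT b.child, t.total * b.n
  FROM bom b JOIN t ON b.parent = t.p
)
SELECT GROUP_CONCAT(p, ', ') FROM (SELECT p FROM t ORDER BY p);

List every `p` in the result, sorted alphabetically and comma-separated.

Bearing, Cover, Frame, Hub, Rod, Spring

Base: (Hub, total=1).
Iteration 1: components of {Hub} -> Bearing = 1*2 = 2, Frame = 1*1 = 1, Spring = 1*5 = 5.
Iteration 2: components of {Bearing,Frame,Spring} -> Cover = 1*3 = 3, Rod = 1*3 = 3.
Iteration 3: no further components; recursion stops.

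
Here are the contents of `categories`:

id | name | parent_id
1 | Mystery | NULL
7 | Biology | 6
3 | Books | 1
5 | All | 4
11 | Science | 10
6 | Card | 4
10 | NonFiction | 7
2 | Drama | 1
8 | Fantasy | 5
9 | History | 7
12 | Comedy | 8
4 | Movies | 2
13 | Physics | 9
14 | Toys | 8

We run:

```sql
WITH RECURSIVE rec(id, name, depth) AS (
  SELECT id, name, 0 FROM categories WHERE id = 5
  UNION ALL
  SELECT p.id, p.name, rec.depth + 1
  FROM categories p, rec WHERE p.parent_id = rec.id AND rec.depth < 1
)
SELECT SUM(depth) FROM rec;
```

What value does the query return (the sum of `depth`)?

1

Base: id=5 (All) at depth 0.
Iteration 1: rows with parent_id in {5} -> Fantasy (id 8, depth 1).
Iteration 2: depth < 1 fails for all current rows; recursion stops.
SUM(depth) = 0 + 1 = 1.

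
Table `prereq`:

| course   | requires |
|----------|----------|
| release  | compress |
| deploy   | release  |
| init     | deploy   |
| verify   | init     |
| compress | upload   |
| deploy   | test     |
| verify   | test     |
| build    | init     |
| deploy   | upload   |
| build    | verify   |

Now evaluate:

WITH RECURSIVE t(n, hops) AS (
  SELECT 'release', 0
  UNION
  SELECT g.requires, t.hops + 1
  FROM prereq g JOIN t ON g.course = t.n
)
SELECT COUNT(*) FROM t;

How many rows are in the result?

Base: (release, hops=0).
Iteration 1: edges from {release} -> (compress, hops=1).
Iteration 2: edges from {compress} -> (upload, hops=2).
Iteration 3: no outgoing edges from {upload}; recursion stops.
Total rows emitted: 3.

3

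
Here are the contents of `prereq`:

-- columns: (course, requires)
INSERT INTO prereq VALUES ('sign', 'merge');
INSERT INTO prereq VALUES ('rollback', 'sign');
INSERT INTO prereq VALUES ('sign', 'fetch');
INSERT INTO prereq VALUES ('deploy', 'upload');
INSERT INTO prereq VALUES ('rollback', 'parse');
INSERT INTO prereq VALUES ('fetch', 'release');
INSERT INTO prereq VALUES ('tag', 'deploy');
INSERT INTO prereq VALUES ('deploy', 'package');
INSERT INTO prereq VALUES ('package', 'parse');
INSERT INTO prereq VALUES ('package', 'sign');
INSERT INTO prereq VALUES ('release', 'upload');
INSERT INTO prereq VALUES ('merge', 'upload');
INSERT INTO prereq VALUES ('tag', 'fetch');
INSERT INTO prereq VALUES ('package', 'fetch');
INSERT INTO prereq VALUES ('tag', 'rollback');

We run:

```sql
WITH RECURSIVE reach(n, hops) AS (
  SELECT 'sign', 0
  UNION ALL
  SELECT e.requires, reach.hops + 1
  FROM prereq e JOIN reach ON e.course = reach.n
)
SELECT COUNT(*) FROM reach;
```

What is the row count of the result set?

Base: (sign, hops=0).
Iteration 1: edges from {sign} -> (fetch, hops=1), (merge, hops=1).
Iteration 2: edges from {fetch,merge} -> (release, hops=2), (upload, hops=2).
Iteration 3: edges from {release,upload} -> (upload, hops=3).
Iteration 4: no outgoing edges from {upload}; recursion stops.
Total rows emitted: 6.

6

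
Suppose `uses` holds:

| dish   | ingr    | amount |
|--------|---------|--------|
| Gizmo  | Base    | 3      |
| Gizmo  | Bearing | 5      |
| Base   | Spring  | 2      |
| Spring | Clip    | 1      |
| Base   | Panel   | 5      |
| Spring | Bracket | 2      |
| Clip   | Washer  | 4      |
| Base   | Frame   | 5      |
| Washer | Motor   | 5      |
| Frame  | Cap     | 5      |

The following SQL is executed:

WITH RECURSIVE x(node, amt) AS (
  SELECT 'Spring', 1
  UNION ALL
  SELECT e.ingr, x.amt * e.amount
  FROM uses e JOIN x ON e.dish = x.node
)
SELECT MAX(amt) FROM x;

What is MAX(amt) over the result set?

20

Base: (Spring, amt=1).
Iteration 1: components of {Spring} -> Bracket = 1*2 = 2, Clip = 1*1 = 1.
Iteration 2: components of {Bracket,Clip} -> Washer = 1*4 = 4.
Iteration 3: components of {Washer} -> Motor = 4*5 = 20.
Iteration 4: no further components; recursion stops.
amt values: 1, 1, 2, 4, 20; the maximum is 20.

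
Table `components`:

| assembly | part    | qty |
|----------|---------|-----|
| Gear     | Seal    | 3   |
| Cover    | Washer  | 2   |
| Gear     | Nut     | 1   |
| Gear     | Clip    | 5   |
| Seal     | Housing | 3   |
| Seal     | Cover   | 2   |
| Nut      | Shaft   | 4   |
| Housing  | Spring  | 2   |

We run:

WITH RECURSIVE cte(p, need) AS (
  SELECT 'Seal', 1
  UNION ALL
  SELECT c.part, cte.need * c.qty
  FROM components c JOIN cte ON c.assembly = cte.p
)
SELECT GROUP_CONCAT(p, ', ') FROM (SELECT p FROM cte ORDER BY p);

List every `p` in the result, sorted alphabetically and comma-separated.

Base: (Seal, need=1).
Iteration 1: components of {Seal} -> Cover = 1*2 = 2, Housing = 1*3 = 3.
Iteration 2: components of {Cover,Housing} -> Spring = 3*2 = 6, Washer = 2*2 = 4.
Iteration 3: no further components; recursion stops.

Cover, Housing, Seal, Spring, Washer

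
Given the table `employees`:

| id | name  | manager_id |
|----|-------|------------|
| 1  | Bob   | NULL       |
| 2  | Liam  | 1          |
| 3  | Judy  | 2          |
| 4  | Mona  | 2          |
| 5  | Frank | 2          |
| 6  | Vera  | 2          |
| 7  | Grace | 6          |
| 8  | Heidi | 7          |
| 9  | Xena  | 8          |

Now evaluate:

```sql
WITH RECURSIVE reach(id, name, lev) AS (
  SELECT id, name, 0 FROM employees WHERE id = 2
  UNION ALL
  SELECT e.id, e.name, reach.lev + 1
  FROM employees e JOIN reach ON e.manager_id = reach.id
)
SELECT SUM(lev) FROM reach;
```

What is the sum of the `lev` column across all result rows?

Base: id=2 (Liam) at lev 0.
Iteration 1: rows with manager_id in {2} -> Judy (id 3, lev 1), Mona (id 4, lev 1), Frank (id 5, lev 1), Vera (id 6, lev 1).
Iteration 2: rows with manager_id in {3,4,5,6} -> Grace (id 7, lev 2).
Iteration 3: rows with manager_id in {7} -> Heidi (id 8, lev 3).
Iteration 4: rows with manager_id in {8} -> Xena (id 9, lev 4).
Iteration 5: no rows with manager_id in {9}; recursion stops.
SUM(lev) = 0 + 1 + 1 + 1 + 1 + 2 + 3 + 4 = 13.

13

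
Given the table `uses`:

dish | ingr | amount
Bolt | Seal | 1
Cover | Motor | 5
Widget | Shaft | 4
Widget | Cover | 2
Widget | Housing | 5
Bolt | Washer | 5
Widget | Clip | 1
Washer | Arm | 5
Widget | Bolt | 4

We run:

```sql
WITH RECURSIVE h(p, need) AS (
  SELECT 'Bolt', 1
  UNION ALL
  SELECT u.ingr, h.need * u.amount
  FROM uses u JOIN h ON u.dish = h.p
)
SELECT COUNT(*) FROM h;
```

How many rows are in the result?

Base: (Bolt, need=1).
Iteration 1: components of {Bolt} -> Seal = 1*1 = 1, Washer = 1*5 = 5.
Iteration 2: components of {Seal,Washer} -> Arm = 5*5 = 25.
Iteration 3: no further components; recursion stops.
Total rows emitted: 4.

4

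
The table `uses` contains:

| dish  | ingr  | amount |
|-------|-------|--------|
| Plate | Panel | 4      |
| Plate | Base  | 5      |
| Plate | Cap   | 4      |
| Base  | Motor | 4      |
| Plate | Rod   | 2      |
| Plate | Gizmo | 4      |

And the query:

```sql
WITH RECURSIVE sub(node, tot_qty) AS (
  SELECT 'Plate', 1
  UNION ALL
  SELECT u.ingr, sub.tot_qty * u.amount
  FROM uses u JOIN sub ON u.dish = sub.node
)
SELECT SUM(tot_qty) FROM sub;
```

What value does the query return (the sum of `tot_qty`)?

Base: (Plate, tot_qty=1).
Iteration 1: components of {Plate} -> Base = 1*5 = 5, Cap = 1*4 = 4, Gizmo = 1*4 = 4, Panel = 1*4 = 4, Rod = 1*2 = 2.
Iteration 2: components of {Base,Cap,Gizmo,Panel,Rod} -> Motor = 5*4 = 20.
Iteration 3: no further components; recursion stops.
SUM(tot_qty) = 1 + 4 + 5 + 4 + 2 + 4 + 20 = 40.

40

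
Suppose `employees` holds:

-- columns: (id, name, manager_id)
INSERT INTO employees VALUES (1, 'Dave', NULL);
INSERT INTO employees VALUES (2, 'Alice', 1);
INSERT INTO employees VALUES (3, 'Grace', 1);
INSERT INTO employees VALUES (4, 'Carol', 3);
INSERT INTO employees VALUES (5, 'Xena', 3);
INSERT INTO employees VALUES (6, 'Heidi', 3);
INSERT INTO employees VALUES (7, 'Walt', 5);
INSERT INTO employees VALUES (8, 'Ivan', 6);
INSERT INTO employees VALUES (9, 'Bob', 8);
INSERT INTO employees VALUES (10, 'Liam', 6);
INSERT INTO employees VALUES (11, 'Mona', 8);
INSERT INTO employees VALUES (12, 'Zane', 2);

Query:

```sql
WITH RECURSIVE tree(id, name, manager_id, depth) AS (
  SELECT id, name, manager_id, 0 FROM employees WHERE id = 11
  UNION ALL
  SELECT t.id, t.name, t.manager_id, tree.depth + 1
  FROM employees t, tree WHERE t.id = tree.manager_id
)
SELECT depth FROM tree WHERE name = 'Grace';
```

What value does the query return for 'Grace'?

Base: id=11 (Mona), manager_id=8, depth 0.
Iteration 1: join on id=8 -> Ivan (id 8, manager_id=6, depth 1).
Iteration 2: join on id=6 -> Heidi (id 6, manager_id=3, depth 2).
Iteration 3: join on id=3 -> Grace (id 3, manager_id=1, depth 3).
Iteration 4: join on id=1 -> Dave (id 1, manager_id=NULL, depth 4).
Iteration 5: manager_id is NULL; no match; recursion stops.

3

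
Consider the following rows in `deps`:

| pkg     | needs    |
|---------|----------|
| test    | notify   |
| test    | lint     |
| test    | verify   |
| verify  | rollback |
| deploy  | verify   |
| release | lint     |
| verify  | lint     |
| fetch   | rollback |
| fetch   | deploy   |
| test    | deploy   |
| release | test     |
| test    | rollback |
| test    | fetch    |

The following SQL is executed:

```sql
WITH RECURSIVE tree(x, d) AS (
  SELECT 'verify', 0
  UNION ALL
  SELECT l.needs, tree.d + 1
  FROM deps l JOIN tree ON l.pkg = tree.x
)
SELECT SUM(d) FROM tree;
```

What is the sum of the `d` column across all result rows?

Base: (verify, d=0).
Iteration 1: edges from {verify} -> (lint, d=1), (rollback, d=1).
Iteration 2: no outgoing edges from {lint,rollback}; recursion stops.
SUM(d) = 0 + 1 + 1 = 2.

2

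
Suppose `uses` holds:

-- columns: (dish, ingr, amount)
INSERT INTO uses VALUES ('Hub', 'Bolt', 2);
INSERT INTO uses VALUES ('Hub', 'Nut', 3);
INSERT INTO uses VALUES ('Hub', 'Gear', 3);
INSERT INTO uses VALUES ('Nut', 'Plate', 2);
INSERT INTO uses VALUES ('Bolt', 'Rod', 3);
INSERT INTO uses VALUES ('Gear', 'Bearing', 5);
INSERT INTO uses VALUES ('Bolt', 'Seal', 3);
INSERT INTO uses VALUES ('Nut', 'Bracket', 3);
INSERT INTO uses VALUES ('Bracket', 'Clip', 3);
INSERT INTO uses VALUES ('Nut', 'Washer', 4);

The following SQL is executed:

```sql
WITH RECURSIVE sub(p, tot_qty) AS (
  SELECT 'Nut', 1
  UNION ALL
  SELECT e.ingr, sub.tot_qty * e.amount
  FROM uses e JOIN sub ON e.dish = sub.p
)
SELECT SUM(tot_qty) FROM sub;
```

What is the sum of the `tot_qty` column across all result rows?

Base: (Nut, tot_qty=1).
Iteration 1: components of {Nut} -> Bracket = 1*3 = 3, Plate = 1*2 = 2, Washer = 1*4 = 4.
Iteration 2: components of {Bracket,Plate,Washer} -> Clip = 3*3 = 9.
Iteration 3: no further components; recursion stops.
SUM(tot_qty) = 1 + 2 + 3 + 4 + 9 = 19.

19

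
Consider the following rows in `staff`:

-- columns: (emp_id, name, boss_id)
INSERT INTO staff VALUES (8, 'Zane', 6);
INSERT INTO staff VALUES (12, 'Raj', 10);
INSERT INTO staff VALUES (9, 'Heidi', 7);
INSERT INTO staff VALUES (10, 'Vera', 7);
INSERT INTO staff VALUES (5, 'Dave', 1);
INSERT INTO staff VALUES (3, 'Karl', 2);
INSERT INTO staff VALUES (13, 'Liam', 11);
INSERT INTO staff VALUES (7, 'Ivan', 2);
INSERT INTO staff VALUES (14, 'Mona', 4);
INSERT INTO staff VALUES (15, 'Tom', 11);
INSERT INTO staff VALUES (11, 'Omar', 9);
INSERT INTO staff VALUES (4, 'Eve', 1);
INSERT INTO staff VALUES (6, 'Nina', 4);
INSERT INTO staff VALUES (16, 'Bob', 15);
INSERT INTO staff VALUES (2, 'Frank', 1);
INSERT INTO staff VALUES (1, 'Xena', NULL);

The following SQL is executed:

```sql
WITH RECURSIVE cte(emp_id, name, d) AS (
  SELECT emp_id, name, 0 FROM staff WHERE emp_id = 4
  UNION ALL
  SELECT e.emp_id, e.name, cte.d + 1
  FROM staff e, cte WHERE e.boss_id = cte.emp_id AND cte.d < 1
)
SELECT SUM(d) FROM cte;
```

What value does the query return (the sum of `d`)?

Base: emp_id=4 (Eve) at d 0.
Iteration 1: rows with boss_id in {4} -> Nina (id 6, d 1), Mona (id 14, d 1).
Iteration 2: d < 1 fails for all current rows; recursion stops.
SUM(d) = 0 + 1 + 1 = 2.

2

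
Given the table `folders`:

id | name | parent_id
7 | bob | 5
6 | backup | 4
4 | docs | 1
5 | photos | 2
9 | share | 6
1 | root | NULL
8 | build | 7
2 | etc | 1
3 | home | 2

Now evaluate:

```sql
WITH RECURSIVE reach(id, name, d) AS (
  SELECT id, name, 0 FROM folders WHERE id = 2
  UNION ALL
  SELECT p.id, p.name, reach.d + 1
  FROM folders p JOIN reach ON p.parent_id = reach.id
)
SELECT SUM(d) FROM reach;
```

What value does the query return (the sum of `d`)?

7

Base: id=2 (etc) at d 0.
Iteration 1: rows with parent_id in {2} -> home (id 3, d 1), photos (id 5, d 1).
Iteration 2: rows with parent_id in {3,5} -> bob (id 7, d 2).
Iteration 3: rows with parent_id in {7} -> build (id 8, d 3).
Iteration 4: no rows with parent_id in {8}; recursion stops.
SUM(d) = 0 + 1 + 1 + 2 + 3 = 7.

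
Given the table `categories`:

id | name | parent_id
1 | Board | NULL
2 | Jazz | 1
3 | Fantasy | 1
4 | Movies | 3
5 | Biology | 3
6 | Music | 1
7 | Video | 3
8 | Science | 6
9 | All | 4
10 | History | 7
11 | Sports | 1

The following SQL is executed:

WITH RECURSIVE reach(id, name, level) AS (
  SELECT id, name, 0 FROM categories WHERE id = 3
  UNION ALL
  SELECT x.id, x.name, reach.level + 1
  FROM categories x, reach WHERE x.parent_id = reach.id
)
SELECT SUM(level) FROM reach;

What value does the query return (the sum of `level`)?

7

Base: id=3 (Fantasy) at level 0.
Iteration 1: rows with parent_id in {3} -> Movies (id 4, level 1), Biology (id 5, level 1), Video (id 7, level 1).
Iteration 2: rows with parent_id in {4,5,7} -> All (id 9, level 2), History (id 10, level 2).
Iteration 3: no rows with parent_id in {9,10}; recursion stops.
SUM(level) = 0 + 1 + 1 + 1 + 2 + 2 = 7.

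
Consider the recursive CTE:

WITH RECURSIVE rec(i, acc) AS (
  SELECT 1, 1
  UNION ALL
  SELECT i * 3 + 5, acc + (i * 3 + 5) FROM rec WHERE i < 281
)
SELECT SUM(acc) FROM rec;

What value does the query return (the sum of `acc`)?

Base: i=1, acc=1.
Iteration 1: 1 < 281 holds -> i = 1 * 3 + 5 = 8, acc = 1 + 8 = 9.
Iteration 2: 8 < 281 holds -> i = 8 * 3 + 5 = 29, acc = 9 + 29 = 38.
Iteration 3: 29 < 281 holds -> i = 29 * 3 + 5 = 92, acc = 38 + 92 = 130.
Iteration 4: 92 < 281 holds -> i = 92 * 3 + 5 = 281, acc = 130 + 281 = 411.
Iteration 5: 281 < 281 fails; recursion stops.
SUM(acc) = 1 + 9 + 38 + 130 + 411 = 589.

589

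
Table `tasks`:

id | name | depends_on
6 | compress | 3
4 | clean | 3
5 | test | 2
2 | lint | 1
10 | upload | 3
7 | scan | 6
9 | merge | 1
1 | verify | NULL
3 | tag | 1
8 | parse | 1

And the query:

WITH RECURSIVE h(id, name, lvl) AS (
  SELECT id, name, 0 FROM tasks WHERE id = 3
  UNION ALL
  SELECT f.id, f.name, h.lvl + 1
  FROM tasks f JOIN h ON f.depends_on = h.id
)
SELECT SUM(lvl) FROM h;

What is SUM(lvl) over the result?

Base: id=3 (tag) at lvl 0.
Iteration 1: rows with depends_on in {3} -> clean (id 4, lvl 1), compress (id 6, lvl 1), upload (id 10, lvl 1).
Iteration 2: rows with depends_on in {4,6,10} -> scan (id 7, lvl 2).
Iteration 3: no rows with depends_on in {7}; recursion stops.
SUM(lvl) = 0 + 1 + 1 + 1 + 2 = 5.

5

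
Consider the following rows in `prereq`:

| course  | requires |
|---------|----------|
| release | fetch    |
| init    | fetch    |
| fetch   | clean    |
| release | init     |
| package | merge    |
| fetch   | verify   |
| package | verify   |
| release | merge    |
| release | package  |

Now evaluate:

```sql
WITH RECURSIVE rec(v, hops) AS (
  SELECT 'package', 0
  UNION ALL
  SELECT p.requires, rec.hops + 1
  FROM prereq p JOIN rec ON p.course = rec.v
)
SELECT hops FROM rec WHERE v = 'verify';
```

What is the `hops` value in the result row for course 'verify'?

1

Base: (package, hops=0).
Iteration 1: edges from {package} -> (merge, hops=1), (verify, hops=1).
Iteration 2: no outgoing edges from {merge,verify}; recursion stops.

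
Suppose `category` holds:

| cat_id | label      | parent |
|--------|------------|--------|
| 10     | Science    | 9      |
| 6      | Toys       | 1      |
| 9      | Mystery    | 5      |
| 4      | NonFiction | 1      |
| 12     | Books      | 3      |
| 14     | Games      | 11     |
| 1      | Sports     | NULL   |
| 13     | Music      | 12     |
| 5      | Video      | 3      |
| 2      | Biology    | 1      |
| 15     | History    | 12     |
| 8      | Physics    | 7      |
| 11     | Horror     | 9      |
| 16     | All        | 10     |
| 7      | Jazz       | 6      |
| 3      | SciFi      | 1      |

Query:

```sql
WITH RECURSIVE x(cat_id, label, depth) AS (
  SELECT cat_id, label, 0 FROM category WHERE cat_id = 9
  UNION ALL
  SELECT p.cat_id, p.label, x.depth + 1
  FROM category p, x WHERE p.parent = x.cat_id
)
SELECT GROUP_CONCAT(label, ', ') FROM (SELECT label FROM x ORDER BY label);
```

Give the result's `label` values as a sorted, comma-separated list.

Base: cat_id=9 (Mystery) at depth 0.
Iteration 1: rows with parent in {9} -> Science (id 10, depth 1), Horror (id 11, depth 1).
Iteration 2: rows with parent in {10,11} -> Games (id 14, depth 2), All (id 16, depth 2).
Iteration 3: no rows with parent in {14,16}; recursion stops.

All, Games, Horror, Mystery, Science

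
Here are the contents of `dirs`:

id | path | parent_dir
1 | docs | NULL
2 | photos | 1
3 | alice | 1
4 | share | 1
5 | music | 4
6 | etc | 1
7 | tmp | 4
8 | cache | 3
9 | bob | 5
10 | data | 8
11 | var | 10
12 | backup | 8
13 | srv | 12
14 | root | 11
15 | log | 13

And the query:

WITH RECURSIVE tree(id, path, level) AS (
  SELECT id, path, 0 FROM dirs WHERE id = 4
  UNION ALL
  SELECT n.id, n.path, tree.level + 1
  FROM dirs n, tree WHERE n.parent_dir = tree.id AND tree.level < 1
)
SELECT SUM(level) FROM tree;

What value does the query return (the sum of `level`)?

2

Base: id=4 (share) at level 0.
Iteration 1: rows with parent_dir in {4} -> music (id 5, level 1), tmp (id 7, level 1).
Iteration 2: level < 1 fails for all current rows; recursion stops.
SUM(level) = 0 + 1 + 1 = 2.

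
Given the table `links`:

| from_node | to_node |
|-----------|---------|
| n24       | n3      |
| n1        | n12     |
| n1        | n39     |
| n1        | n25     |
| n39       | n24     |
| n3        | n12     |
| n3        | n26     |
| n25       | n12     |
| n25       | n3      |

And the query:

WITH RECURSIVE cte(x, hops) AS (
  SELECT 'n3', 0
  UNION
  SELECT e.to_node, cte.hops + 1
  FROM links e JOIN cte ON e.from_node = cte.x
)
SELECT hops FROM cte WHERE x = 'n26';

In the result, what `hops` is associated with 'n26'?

Base: (n3, hops=0).
Iteration 1: edges from {n3} -> (n12, hops=1), (n26, hops=1).
Iteration 2: no outgoing edges from {n12,n26}; recursion stops.

1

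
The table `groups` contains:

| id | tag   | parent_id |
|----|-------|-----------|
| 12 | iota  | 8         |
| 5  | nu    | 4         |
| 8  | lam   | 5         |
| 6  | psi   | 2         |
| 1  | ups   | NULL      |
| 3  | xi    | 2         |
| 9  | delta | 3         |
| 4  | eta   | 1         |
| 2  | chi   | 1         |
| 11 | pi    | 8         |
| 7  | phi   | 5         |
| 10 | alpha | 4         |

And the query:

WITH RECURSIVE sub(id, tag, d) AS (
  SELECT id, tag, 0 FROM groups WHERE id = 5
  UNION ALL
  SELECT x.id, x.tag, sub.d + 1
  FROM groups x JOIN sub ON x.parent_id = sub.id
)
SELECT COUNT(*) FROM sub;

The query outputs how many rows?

Base: id=5 (nu) at d 0.
Iteration 1: rows with parent_id in {5} -> phi (id 7, d 1), lam (id 8, d 1).
Iteration 2: rows with parent_id in {7,8} -> pi (id 11, d 2), iota (id 12, d 2).
Iteration 3: no rows with parent_id in {11,12}; recursion stops.
Total rows emitted: 5.

5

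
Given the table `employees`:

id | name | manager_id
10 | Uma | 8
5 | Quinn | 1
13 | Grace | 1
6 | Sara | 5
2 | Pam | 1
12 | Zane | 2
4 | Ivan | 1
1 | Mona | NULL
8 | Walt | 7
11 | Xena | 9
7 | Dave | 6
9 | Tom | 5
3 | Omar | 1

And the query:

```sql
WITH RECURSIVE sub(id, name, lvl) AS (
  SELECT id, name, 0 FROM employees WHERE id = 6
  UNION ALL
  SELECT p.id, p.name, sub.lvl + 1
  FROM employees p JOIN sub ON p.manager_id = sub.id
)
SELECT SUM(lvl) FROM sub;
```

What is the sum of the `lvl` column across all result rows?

Base: id=6 (Sara) at lvl 0.
Iteration 1: rows with manager_id in {6} -> Dave (id 7, lvl 1).
Iteration 2: rows with manager_id in {7} -> Walt (id 8, lvl 2).
Iteration 3: rows with manager_id in {8} -> Uma (id 10, lvl 3).
Iteration 4: no rows with manager_id in {10}; recursion stops.
SUM(lvl) = 0 + 1 + 2 + 3 = 6.

6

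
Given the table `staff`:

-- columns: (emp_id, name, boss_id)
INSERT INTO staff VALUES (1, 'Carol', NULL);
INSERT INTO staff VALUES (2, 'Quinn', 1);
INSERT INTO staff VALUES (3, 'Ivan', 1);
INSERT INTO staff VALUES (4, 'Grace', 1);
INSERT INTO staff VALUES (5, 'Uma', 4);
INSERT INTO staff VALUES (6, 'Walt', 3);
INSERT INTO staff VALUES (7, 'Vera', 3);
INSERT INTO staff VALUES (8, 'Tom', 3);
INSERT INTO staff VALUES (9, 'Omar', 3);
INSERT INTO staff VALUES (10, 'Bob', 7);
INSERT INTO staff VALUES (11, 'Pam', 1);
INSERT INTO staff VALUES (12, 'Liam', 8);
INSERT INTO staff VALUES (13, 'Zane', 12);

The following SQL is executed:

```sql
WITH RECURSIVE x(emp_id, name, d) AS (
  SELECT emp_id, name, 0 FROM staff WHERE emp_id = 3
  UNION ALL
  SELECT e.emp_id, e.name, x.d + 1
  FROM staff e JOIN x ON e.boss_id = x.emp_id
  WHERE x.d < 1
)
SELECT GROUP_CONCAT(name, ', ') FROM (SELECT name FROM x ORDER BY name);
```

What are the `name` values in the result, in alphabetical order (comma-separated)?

Ivan, Omar, Tom, Vera, Walt

Base: emp_id=3 (Ivan) at d 0.
Iteration 1: rows with boss_id in {3} -> Walt (id 6, d 1), Vera (id 7, d 1), Tom (id 8, d 1), Omar (id 9, d 1).
Iteration 2: d < 1 fails for all current rows; recursion stops.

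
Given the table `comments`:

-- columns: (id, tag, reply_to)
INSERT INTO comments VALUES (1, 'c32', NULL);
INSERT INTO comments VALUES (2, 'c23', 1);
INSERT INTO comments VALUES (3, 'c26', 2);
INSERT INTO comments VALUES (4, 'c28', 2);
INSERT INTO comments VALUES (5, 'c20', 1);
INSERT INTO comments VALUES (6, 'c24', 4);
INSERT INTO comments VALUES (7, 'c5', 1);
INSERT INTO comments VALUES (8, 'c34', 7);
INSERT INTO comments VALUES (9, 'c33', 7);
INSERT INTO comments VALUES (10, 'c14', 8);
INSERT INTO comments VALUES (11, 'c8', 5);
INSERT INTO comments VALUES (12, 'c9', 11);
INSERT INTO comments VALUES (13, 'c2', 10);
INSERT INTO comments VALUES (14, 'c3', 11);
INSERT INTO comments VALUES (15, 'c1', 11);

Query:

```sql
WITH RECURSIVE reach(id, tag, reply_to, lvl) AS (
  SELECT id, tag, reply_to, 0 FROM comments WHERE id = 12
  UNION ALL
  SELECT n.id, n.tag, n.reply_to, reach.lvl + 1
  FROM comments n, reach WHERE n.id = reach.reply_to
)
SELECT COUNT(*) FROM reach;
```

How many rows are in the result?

Base: id=12 (c9), reply_to=11, lvl 0.
Iteration 1: join on id=11 -> c8 (id 11, reply_to=5, lvl 1).
Iteration 2: join on id=5 -> c20 (id 5, reply_to=1, lvl 2).
Iteration 3: join on id=1 -> c32 (id 1, reply_to=NULL, lvl 3).
Iteration 4: reply_to is NULL; no match; recursion stops.
Total rows emitted: 4.

4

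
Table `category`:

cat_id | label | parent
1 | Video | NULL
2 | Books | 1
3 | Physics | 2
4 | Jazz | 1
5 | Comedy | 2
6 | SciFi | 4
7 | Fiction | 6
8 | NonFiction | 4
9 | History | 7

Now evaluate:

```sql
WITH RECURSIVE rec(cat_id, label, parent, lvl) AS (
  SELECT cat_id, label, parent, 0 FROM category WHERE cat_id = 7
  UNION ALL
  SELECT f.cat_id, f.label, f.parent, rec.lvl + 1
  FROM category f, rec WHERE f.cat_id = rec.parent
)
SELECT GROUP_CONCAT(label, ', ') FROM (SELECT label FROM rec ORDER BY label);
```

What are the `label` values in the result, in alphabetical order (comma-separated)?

Base: cat_id=7 (Fiction), parent=6, lvl 0.
Iteration 1: join on cat_id=6 -> SciFi (id 6, parent=4, lvl 1).
Iteration 2: join on cat_id=4 -> Jazz (id 4, parent=1, lvl 2).
Iteration 3: join on cat_id=1 -> Video (id 1, parent=NULL, lvl 3).
Iteration 4: parent is NULL; no match; recursion stops.

Fiction, Jazz, SciFi, Video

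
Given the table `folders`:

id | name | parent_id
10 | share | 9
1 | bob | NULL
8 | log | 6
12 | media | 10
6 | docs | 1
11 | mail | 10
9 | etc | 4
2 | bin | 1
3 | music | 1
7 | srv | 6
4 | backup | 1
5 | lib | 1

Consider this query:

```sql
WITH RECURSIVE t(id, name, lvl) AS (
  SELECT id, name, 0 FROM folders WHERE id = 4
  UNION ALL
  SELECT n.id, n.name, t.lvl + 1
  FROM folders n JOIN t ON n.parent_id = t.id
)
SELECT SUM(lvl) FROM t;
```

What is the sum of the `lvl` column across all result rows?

Base: id=4 (backup) at lvl 0.
Iteration 1: rows with parent_id in {4} -> etc (id 9, lvl 1).
Iteration 2: rows with parent_id in {9} -> share (id 10, lvl 2).
Iteration 3: rows with parent_id in {10} -> mail (id 11, lvl 3), media (id 12, lvl 3).
Iteration 4: no rows with parent_id in {11,12}; recursion stops.
SUM(lvl) = 0 + 1 + 2 + 3 + 3 = 9.

9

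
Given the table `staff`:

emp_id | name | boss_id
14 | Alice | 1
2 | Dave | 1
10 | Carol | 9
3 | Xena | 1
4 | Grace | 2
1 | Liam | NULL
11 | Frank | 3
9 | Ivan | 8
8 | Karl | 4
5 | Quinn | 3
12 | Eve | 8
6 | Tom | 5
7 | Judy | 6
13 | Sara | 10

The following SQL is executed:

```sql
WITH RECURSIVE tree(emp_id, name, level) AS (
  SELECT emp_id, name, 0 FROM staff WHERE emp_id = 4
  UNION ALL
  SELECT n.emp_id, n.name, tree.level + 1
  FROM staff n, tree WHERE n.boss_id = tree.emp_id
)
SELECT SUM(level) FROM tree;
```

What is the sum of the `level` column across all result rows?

12

Base: emp_id=4 (Grace) at level 0.
Iteration 1: rows with boss_id in {4} -> Karl (id 8, level 1).
Iteration 2: rows with boss_id in {8} -> Ivan (id 9, level 2), Eve (id 12, level 2).
Iteration 3: rows with boss_id in {9,12} -> Carol (id 10, level 3).
Iteration 4: rows with boss_id in {10} -> Sara (id 13, level 4).
Iteration 5: no rows with boss_id in {13}; recursion stops.
SUM(level) = 0 + 1 + 2 + 2 + 3 + 4 = 12.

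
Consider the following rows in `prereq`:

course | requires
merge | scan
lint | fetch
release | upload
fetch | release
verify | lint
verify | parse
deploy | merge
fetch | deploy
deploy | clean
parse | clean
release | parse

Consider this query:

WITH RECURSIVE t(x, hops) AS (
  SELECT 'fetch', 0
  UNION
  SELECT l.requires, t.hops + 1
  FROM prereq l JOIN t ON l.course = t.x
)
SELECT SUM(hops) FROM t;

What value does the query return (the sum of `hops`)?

Base: (fetch, hops=0).
Iteration 1: edges from {fetch} -> (deploy, hops=1), (release, hops=1).
Iteration 2: edges from {deploy,release} -> (clean, hops=2), (merge, hops=2), (parse, hops=2), (upload, hops=2).
Iteration 3: edges from {clean,merge,parse,upload} -> (clean, hops=3), (scan, hops=3).
Iteration 4: no outgoing edges from {clean,scan}; recursion stops.
SUM(hops) = 0 + 1 + 1 + 2 + 2 + 2 + 2 + 3 + 3 = 16.

16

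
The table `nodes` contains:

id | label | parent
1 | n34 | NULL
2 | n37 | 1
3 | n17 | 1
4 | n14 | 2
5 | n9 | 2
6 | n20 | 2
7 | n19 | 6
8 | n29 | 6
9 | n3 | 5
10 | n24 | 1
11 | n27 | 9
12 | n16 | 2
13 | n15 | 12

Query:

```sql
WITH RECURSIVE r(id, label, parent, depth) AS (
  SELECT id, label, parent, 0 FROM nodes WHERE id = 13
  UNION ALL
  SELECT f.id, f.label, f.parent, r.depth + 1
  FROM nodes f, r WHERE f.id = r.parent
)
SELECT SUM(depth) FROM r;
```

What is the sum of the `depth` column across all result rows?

Base: id=13 (n15), parent=12, depth 0.
Iteration 1: join on id=12 -> n16 (id 12, parent=2, depth 1).
Iteration 2: join on id=2 -> n37 (id 2, parent=1, depth 2).
Iteration 3: join on id=1 -> n34 (id 1, parent=NULL, depth 3).
Iteration 4: parent is NULL; no match; recursion stops.
SUM(depth) = 0 + 1 + 2 + 3 = 6.

6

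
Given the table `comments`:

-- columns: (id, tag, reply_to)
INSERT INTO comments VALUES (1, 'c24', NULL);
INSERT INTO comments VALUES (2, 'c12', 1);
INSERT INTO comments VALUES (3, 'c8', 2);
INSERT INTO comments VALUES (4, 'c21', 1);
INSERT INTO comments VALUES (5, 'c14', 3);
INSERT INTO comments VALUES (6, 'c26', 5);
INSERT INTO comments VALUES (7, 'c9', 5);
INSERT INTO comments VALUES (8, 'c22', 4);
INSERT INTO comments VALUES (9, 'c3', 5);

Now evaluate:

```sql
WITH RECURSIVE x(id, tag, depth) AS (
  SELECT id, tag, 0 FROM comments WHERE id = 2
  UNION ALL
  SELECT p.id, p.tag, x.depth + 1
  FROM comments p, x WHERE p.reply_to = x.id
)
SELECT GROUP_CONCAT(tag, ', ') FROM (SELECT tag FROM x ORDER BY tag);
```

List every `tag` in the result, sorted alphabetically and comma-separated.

Base: id=2 (c12) at depth 0.
Iteration 1: rows with reply_to in {2} -> c8 (id 3, depth 1).
Iteration 2: rows with reply_to in {3} -> c14 (id 5, depth 2).
Iteration 3: rows with reply_to in {5} -> c26 (id 6, depth 3), c9 (id 7, depth 3), c3 (id 9, depth 3).
Iteration 4: no rows with reply_to in {6,7,9}; recursion stops.

c12, c14, c26, c3, c8, c9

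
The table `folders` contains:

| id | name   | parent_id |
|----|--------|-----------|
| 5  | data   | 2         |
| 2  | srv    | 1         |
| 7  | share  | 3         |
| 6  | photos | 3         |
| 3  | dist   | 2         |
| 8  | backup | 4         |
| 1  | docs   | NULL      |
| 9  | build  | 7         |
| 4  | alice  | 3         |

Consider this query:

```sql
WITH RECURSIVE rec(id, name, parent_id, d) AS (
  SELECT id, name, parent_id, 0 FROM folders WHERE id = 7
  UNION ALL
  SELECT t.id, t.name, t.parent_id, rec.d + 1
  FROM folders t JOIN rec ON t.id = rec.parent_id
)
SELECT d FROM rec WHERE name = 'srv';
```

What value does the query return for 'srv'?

2

Base: id=7 (share), parent_id=3, d 0.
Iteration 1: join on id=3 -> dist (id 3, parent_id=2, d 1).
Iteration 2: join on id=2 -> srv (id 2, parent_id=1, d 2).
Iteration 3: join on id=1 -> docs (id 1, parent_id=NULL, d 3).
Iteration 4: parent_id is NULL; no match; recursion stops.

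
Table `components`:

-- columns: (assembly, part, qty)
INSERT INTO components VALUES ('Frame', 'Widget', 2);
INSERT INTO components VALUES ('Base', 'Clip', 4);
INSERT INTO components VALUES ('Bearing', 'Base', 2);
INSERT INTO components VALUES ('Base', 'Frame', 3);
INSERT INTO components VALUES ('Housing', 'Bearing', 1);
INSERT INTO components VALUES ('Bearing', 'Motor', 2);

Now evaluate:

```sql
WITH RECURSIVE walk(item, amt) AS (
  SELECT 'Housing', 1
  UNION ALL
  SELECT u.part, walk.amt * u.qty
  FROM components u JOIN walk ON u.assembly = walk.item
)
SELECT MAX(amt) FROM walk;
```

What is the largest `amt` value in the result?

12

Base: (Housing, amt=1).
Iteration 1: components of {Housing} -> Bearing = 1*1 = 1.
Iteration 2: components of {Bearing} -> Base = 1*2 = 2, Motor = 1*2 = 2.
Iteration 3: components of {Base,Motor} -> Clip = 2*4 = 8, Frame = 2*3 = 6.
Iteration 4: components of {Clip,Frame} -> Widget = 6*2 = 12.
Iteration 5: no further components; recursion stops.
amt values: 1, 1, 2, 2, 6, 8, 12; the maximum is 12.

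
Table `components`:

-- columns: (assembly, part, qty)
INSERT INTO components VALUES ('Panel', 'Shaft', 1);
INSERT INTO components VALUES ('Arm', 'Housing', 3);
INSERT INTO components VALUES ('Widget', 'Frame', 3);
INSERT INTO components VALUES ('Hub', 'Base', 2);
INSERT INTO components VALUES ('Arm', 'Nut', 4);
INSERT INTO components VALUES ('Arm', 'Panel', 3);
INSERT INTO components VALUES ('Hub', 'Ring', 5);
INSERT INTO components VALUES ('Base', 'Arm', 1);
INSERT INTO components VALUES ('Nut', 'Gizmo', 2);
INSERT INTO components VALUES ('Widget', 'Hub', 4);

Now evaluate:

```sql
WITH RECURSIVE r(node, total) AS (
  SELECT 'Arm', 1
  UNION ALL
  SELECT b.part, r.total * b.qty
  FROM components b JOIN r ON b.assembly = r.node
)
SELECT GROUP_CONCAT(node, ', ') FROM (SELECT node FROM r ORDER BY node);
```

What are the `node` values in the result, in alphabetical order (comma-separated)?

Arm, Gizmo, Housing, Nut, Panel, Shaft

Base: (Arm, total=1).
Iteration 1: components of {Arm} -> Housing = 1*3 = 3, Nut = 1*4 = 4, Panel = 1*3 = 3.
Iteration 2: components of {Housing,Nut,Panel} -> Gizmo = 4*2 = 8, Shaft = 3*1 = 3.
Iteration 3: no further components; recursion stops.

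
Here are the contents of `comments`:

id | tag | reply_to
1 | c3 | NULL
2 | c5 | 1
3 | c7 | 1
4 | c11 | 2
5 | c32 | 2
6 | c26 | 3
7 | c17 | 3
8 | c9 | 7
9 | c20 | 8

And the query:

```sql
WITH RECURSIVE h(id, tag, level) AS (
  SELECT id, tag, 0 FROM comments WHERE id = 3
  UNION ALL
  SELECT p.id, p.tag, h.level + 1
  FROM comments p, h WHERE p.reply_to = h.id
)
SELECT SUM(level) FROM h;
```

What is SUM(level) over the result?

Base: id=3 (c7) at level 0.
Iteration 1: rows with reply_to in {3} -> c26 (id 6, level 1), c17 (id 7, level 1).
Iteration 2: rows with reply_to in {6,7} -> c9 (id 8, level 2).
Iteration 3: rows with reply_to in {8} -> c20 (id 9, level 3).
Iteration 4: no rows with reply_to in {9}; recursion stops.
SUM(level) = 0 + 1 + 1 + 2 + 3 = 7.

7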